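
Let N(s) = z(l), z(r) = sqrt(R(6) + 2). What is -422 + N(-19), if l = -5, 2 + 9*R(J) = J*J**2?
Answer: -422 + 2*sqrt(58)/3 ≈ -416.92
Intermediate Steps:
R(J) = -2/9 + J**3/9 (R(J) = -2/9 + (J*J**2)/9 = -2/9 + J**3/9)
z(r) = 2*sqrt(58)/3 (z(r) = sqrt((-2/9 + (1/9)*6**3) + 2) = sqrt((-2/9 + (1/9)*216) + 2) = sqrt((-2/9 + 24) + 2) = sqrt(214/9 + 2) = sqrt(232/9) = 2*sqrt(58)/3)
N(s) = 2*sqrt(58)/3
-422 + N(-19) = -422 + 2*sqrt(58)/3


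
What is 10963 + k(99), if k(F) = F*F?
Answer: 20764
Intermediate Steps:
k(F) = F²
10963 + k(99) = 10963 + 99² = 10963 + 9801 = 20764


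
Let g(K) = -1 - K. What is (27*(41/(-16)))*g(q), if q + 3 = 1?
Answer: -1107/16 ≈ -69.188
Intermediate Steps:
q = -2 (q = -3 + 1 = -2)
(27*(41/(-16)))*g(q) = (27*(41/(-16)))*(-1 - 1*(-2)) = (27*(41*(-1/16)))*(-1 + 2) = (27*(-41/16))*1 = -1107/16*1 = -1107/16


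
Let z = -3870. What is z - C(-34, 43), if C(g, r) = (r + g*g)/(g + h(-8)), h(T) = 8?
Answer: -99421/26 ≈ -3823.9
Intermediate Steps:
C(g, r) = (r + g²)/(8 + g) (C(g, r) = (r + g*g)/(g + 8) = (r + g²)/(8 + g))
z - C(-34, 43) = -3870 - (43 + (-34)²)/(8 - 34) = -3870 - (43 + 1156)/(-26) = -3870 - (-1)*1199/26 = -3870 - 1*(-1199/26) = -3870 + 1199/26 = -99421/26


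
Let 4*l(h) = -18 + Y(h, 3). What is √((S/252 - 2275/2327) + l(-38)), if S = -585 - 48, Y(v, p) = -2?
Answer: I*√479832591/7518 ≈ 2.9137*I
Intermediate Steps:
S = -633
l(h) = -5 (l(h) = (-18 - 2)/4 = (¼)*(-20) = -5)
√((S/252 - 2275/2327) + l(-38)) = √((-633/252 - 2275/2327) - 5) = √((-633*1/252 - 2275*1/2327) - 5) = √((-211/84 - 175/179) - 5) = √(-52469/15036 - 5) = √(-127649/15036) = I*√479832591/7518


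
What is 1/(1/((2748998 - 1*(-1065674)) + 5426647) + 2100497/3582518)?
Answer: 33107191661242/19411366418061 ≈ 1.7056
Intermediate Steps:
1/(1/((2748998 - 1*(-1065674)) + 5426647) + 2100497/3582518) = 1/(1/((2748998 + 1065674) + 5426647) + 2100497*(1/3582518)) = 1/(1/(3814672 + 5426647) + 2100497/3582518) = 1/(1/9241319 + 2100497/3582518) = 1/(19411366418061/33107191661242) = 33107191661242/19411366418061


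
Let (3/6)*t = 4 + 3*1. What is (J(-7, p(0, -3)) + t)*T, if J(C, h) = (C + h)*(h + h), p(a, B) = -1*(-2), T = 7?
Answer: -42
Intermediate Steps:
p(a, B) = 2
J(C, h) = 2*h*(C + h) (J(C, h) = (C + h)*(2*h) = 2*h*(C + h))
t = 14 (t = 2*(4 + 3*1) = 2*(4 + 3) = 2*7 = 14)
(J(-7, p(0, -3)) + t)*T = (2*2*(-7 + 2) + 14)*7 = (2*2*(-5) + 14)*7 = (-20 + 14)*7 = -6*7 = -42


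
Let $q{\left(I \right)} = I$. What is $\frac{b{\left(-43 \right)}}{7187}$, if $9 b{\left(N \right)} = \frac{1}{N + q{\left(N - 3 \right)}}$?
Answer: $- \frac{1}{5756787} \approx -1.7371 \cdot 10^{-7}$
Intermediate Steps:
$b{\left(N \right)} = \frac{1}{9 \left(-3 + 2 N\right)}$ ($b{\left(N \right)} = \frac{1}{9 \left(N + \left(N - 3\right)\right)} = \frac{1}{9 \left(N + \left(-3 + N\right)\right)} = \frac{1}{9 \left(-3 + 2 N\right)}$)
$\frac{b{\left(-43 \right)}}{7187} = \frac{\frac{1}{9} \frac{1}{-3 + 2 \left(-43\right)}}{7187} = \frac{1}{9 \left(-3 - 86\right)} \frac{1}{7187} = \frac{1}{9 \left(-89\right)} \frac{1}{7187} = \frac{1}{9} \left(- \frac{1}{89}\right) \frac{1}{7187} = \left(- \frac{1}{801}\right) \frac{1}{7187} = - \frac{1}{5756787}$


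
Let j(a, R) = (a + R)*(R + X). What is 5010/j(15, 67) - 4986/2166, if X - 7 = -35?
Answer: -141488/192413 ≈ -0.73533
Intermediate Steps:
X = -28 (X = 7 - 35 = -28)
j(a, R) = (-28 + R)*(R + a) (j(a, R) = (a + R)*(R - 28) = (R + a)*(-28 + R) = (-28 + R)*(R + a))
5010/j(15, 67) - 4986/2166 = 5010/(67² - 28*67 - 28*15 + 67*15) - 4986/2166 = 5010/(4489 - 1876 - 420 + 1005) - 4986*1/2166 = 5010/3198 - 831/361 = 5010*(1/3198) - 831/361 = 835/533 - 831/361 = -141488/192413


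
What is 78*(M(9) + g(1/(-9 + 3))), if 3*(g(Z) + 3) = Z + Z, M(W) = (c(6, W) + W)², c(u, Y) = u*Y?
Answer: 928018/3 ≈ 3.0934e+5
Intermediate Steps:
c(u, Y) = Y*u
M(W) = 49*W² (M(W) = (W*6 + W)² = (6*W + W)² = (7*W)² = 49*W²)
g(Z) = -3 + 2*Z/3 (g(Z) = -3 + (Z + Z)/3 = -3 + (2*Z)/3 = -3 + 2*Z/3)
78*(M(9) + g(1/(-9 + 3))) = 78*(49*9² + (-3 + 2/(3*(-9 + 3)))) = 78*(49*81 + (-3 + (⅔)/(-6))) = 78*(3969 + (-3 + (⅔)*(-⅙))) = 78*(3969 + (-3 - ⅑)) = 78*(3969 - 28/9) = 78*(35693/9) = 928018/3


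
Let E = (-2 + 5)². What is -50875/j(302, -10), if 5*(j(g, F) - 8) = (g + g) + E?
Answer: -254375/653 ≈ -389.55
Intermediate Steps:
E = 9 (E = 3² = 9)
j(g, F) = 49/5 + 2*g/5 (j(g, F) = 8 + ((g + g) + 9)/5 = 8 + (2*g + 9)/5 = 8 + (9 + 2*g)/5 = 8 + (9/5 + 2*g/5) = 49/5 + 2*g/5)
-50875/j(302, -10) = -50875/(49/5 + (⅖)*302) = -50875/(49/5 + 604/5) = -50875/653/5 = -50875*5/653 = -254375/653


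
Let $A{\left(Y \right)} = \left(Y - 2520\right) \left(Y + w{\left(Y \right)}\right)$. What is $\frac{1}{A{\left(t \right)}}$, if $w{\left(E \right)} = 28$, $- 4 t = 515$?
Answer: $\frac{16}{4269785} \approx 3.7473 \cdot 10^{-6}$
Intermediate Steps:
$t = - \frac{515}{4}$ ($t = \left(- \frac{1}{4}\right) 515 = - \frac{515}{4} \approx -128.75$)
$A{\left(Y \right)} = \left(-2520 + Y\right) \left(28 + Y\right)$ ($A{\left(Y \right)} = \left(Y - 2520\right) \left(Y + 28\right) = \left(-2520 + Y\right) \left(28 + Y\right)$)
$\frac{1}{A{\left(t \right)}} = \frac{1}{-70560 + \left(- \frac{515}{4}\right)^{2} - -320845} = \frac{1}{-70560 + \frac{265225}{16} + 320845} = \frac{1}{\frac{4269785}{16}} = \frac{16}{4269785}$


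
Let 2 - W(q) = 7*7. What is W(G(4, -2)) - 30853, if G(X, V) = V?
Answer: -30900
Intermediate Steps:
W(q) = -47 (W(q) = 2 - 7*7 = 2 - 1*49 = 2 - 49 = -47)
W(G(4, -2)) - 30853 = -47 - 30853 = -30900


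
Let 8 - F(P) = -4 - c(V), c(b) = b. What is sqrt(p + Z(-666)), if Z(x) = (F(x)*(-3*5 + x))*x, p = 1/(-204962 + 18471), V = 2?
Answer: sqrt(220833589778226673)/186491 ≈ 2519.9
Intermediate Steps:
F(P) = 14 (F(P) = 8 - (-4 - 1*2) = 8 - (-4 - 2) = 8 - 1*(-6) = 8 + 6 = 14)
p = -1/186491 (p = 1/(-186491) = -1/186491 ≈ -5.3622e-6)
Z(x) = x*(-210 + 14*x) (Z(x) = (14*(-3*5 + x))*x = (14*(-15 + x))*x = (-210 + 14*x)*x = x*(-210 + 14*x))
sqrt(p + Z(-666)) = sqrt(-1/186491 + 14*(-666)*(-15 - 666)) = sqrt(-1/186491 + 14*(-666)*(-681)) = sqrt(-1/186491 + 6349644) = sqrt(1184151459203/186491) = sqrt(220833589778226673)/186491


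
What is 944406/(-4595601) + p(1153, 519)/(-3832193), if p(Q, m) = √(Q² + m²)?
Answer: -314802/1531867 - √1598770/3832193 ≈ -0.20583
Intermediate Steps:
944406/(-4595601) + p(1153, 519)/(-3832193) = 944406/(-4595601) + √(1153² + 519²)/(-3832193) = 944406*(-1/4595601) + √(1329409 + 269361)*(-1/3832193) = -314802/1531867 + √1598770*(-1/3832193) = -314802/1531867 - √1598770/3832193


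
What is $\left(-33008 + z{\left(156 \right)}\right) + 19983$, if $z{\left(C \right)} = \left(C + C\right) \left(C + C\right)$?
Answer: $84319$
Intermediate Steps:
$z{\left(C \right)} = 4 C^{2}$ ($z{\left(C \right)} = 2 C 2 C = 4 C^{2}$)
$\left(-33008 + z{\left(156 \right)}\right) + 19983 = \left(-33008 + 4 \cdot 156^{2}\right) + 19983 = \left(-33008 + 4 \cdot 24336\right) + 19983 = \left(-33008 + 97344\right) + 19983 = 64336 + 19983 = 84319$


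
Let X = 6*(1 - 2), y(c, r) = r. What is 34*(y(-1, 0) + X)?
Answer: -204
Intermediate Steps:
X = -6 (X = 6*(-1) = -6)
34*(y(-1, 0) + X) = 34*(0 - 6) = 34*(-6) = -204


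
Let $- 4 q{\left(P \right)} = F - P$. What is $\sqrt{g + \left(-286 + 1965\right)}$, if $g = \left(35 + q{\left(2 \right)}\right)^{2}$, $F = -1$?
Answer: $\frac{3 \sqrt{5257}}{4} \approx 54.379$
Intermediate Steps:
$q{\left(P \right)} = \frac{1}{4} + \frac{P}{4}$ ($q{\left(P \right)} = - \frac{-1 - P}{4} = \frac{1}{4} + \frac{P}{4}$)
$g = \frac{20449}{16}$ ($g = \left(35 + \left(\frac{1}{4} + \frac{1}{4} \cdot 2\right)\right)^{2} = \left(35 + \left(\frac{1}{4} + \frac{1}{2}\right)\right)^{2} = \left(35 + \frac{3}{4}\right)^{2} = \left(\frac{143}{4}\right)^{2} = \frac{20449}{16} \approx 1278.1$)
$\sqrt{g + \left(-286 + 1965\right)} = \sqrt{\frac{20449}{16} + \left(-286 + 1965\right)} = \sqrt{\frac{20449}{16} + 1679} = \sqrt{\frac{47313}{16}} = \frac{3 \sqrt{5257}}{4}$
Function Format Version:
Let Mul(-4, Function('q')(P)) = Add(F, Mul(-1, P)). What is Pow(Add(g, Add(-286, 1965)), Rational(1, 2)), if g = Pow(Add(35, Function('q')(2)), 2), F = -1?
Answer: Mul(Rational(3, 4), Pow(5257, Rational(1, 2))) ≈ 54.379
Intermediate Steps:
Function('q')(P) = Add(Rational(1, 4), Mul(Rational(1, 4), P)) (Function('q')(P) = Mul(Rational(-1, 4), Add(-1, Mul(-1, P))) = Add(Rational(1, 4), Mul(Rational(1, 4), P)))
g = Rational(20449, 16) (g = Pow(Add(35, Add(Rational(1, 4), Mul(Rational(1, 4), 2))), 2) = Pow(Add(35, Add(Rational(1, 4), Rational(1, 2))), 2) = Pow(Add(35, Rational(3, 4)), 2) = Pow(Rational(143, 4), 2) = Rational(20449, 16) ≈ 1278.1)
Pow(Add(g, Add(-286, 1965)), Rational(1, 2)) = Pow(Add(Rational(20449, 16), Add(-286, 1965)), Rational(1, 2)) = Pow(Add(Rational(20449, 16), 1679), Rational(1, 2)) = Pow(Rational(47313, 16), Rational(1, 2)) = Mul(Rational(3, 4), Pow(5257, Rational(1, 2)))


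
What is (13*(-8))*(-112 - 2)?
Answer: 11856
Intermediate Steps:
(13*(-8))*(-112 - 2) = -104*(-114) = 11856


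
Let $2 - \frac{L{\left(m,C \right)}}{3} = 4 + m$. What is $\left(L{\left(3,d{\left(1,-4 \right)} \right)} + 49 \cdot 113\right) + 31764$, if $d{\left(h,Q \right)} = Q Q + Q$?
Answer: $37286$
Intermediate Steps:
$d{\left(h,Q \right)} = Q + Q^{2}$ ($d{\left(h,Q \right)} = Q^{2} + Q = Q + Q^{2}$)
$L{\left(m,C \right)} = -6 - 3 m$ ($L{\left(m,C \right)} = 6 - 3 \left(4 + m\right) = 6 - \left(12 + 3 m\right) = -6 - 3 m$)
$\left(L{\left(3,d{\left(1,-4 \right)} \right)} + 49 \cdot 113\right) + 31764 = \left(\left(-6 - 9\right) + 49 \cdot 113\right) + 31764 = \left(\left(-6 - 9\right) + 5537\right) + 31764 = \left(-15 + 5537\right) + 31764 = 5522 + 31764 = 37286$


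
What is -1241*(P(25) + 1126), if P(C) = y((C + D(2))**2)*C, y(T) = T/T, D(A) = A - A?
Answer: -1428391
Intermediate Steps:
D(A) = 0
y(T) = 1
P(C) = C (P(C) = 1*C = C)
-1241*(P(25) + 1126) = -1241*(25 + 1126) = -1241*1151 = -1428391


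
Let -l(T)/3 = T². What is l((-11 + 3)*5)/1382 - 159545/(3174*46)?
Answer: -460655195/100888764 ≈ -4.5660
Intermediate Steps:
l(T) = -3*T²
l((-11 + 3)*5)/1382 - 159545/(3174*46) = -3*25*(-11 + 3)²/1382 - 159545/(3174*46) = -3*(-8*5)²*(1/1382) - 159545/146004 = -3*(-40)²*(1/1382) - 159545*1/146004 = -3*1600*(1/1382) - 159545/146004 = -4800*1/1382 - 159545/146004 = -2400/691 - 159545/146004 = -460655195/100888764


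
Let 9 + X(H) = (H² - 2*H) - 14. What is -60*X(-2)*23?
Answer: 20700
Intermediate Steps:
X(H) = -23 + H² - 2*H (X(H) = -9 + ((H² - 2*H) - 14) = -9 + (-14 + H² - 2*H) = -23 + H² - 2*H)
-60*X(-2)*23 = -60*(-23 + (-2)² - 2*(-2))*23 = -60*(-23 + 4 + 4)*23 = -60*(-15)*23 = 900*23 = 20700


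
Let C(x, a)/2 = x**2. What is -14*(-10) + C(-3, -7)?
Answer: 158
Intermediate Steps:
C(x, a) = 2*x**2
-14*(-10) + C(-3, -7) = -14*(-10) + 2*(-3)**2 = 140 + 2*9 = 140 + 18 = 158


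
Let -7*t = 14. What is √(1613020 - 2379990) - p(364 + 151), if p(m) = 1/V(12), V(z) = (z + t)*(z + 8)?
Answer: -1/200 + I*√766970 ≈ -0.005 + 875.77*I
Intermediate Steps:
t = -2 (t = -⅐*14 = -2)
V(z) = (-2 + z)*(8 + z) (V(z) = (z - 2)*(z + 8) = (-2 + z)*(8 + z))
p(m) = 1/200 (p(m) = 1/(-16 + 12² + 6*12) = 1/(-16 + 144 + 72) = 1/200)
√(1613020 - 2379990) - p(364 + 151) = √(1613020 - 2379990) - 1*1/200 = √(-766970) - 1/200 = I*√766970 - 1/200 = -1/200 + I*√766970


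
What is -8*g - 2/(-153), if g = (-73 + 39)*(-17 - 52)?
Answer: -2871502/153 ≈ -18768.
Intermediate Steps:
g = 2346 (g = -34*(-69) = 2346)
-8*g - 2/(-153) = -8*2346 - 2/(-153) = -18768 - 2*(-1/153) = -18768 + 2/153 = -2871502/153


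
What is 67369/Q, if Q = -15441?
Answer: -67369/15441 ≈ -4.3630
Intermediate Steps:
67369/Q = 67369/(-15441) = 67369*(-1/15441) = -67369/15441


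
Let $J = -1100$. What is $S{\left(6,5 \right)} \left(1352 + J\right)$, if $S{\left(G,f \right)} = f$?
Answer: $1260$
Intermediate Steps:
$S{\left(6,5 \right)} \left(1352 + J\right) = 5 \left(1352 - 1100\right) = 5 \cdot 252 = 1260$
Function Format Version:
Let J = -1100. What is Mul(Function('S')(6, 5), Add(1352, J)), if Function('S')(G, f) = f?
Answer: 1260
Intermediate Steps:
Mul(Function('S')(6, 5), Add(1352, J)) = Mul(5, Add(1352, -1100)) = Mul(5, 252) = 1260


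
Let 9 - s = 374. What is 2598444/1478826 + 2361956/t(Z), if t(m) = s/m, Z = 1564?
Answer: -303496053969218/29987305 ≈ -1.0121e+7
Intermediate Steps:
s = -365 (s = 9 - 1*374 = 9 - 374 = -365)
t(m) = -365/m
2598444/1478826 + 2361956/t(Z) = 2598444/1478826 + 2361956/((-365/1564)) = 2598444*(1/1478826) + 2361956/((-365*1/1564)) = 144358/82157 + 2361956/(-365/1564) = 144358/82157 + 2361956*(-1564/365) = 144358/82157 - 3694099184/365 = -303496053969218/29987305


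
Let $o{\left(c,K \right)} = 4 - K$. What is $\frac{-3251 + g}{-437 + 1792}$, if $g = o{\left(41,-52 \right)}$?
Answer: $- \frac{639}{271} \approx -2.3579$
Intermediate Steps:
$g = 56$ ($g = 4 - -52 = 4 + 52 = 56$)
$\frac{-3251 + g}{-437 + 1792} = \frac{-3251 + 56}{-437 + 1792} = - \frac{3195}{1355} = \left(-3195\right) \frac{1}{1355} = - \frac{639}{271}$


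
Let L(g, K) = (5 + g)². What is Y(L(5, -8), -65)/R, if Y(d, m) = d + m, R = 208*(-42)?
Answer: -5/1248 ≈ -0.0040064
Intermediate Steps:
R = -8736
Y(L(5, -8), -65)/R = ((5 + 5)² - 65)/(-8736) = (10² - 65)*(-1/8736) = (100 - 65)*(-1/8736) = 35*(-1/8736) = -5/1248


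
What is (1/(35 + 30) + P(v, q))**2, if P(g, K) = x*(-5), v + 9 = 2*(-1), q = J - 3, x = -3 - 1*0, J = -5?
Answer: 952576/4225 ≈ 225.46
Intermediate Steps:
x = -3 (x = -3 + 0 = -3)
q = -8 (q = -5 - 3 = -8)
v = -11 (v = -9 + 2*(-1) = -9 - 2 = -11)
P(g, K) = 15 (P(g, K) = -3*(-5) = 15)
(1/(35 + 30) + P(v, q))**2 = (1/(35 + 30) + 15)**2 = (1/65 + 15)**2 = (976/65)**2 = 952576/4225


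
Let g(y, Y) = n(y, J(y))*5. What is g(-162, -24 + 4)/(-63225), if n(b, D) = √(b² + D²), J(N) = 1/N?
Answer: -√688747537/2048490 ≈ -0.012811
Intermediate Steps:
J(N) = 1/N
n(b, D) = √(D² + b²)
g(y, Y) = 5*√(y⁻² + y²) (g(y, Y) = √((1/y)² + y²)*5 = √(y⁻² + y²)*5 = 5*√(y⁻² + y²))
g(-162, -24 + 4)/(-63225) = (5*√((1 + (-162)⁴)/(-162)²))/(-63225) = (5*√((1 + 688747536)/26244))*(-1/63225) = (5*√((1/26244)*688747537))*(-1/63225) = (5*√(688747537/26244))*(-1/63225) = (5*(√688747537/162))*(-1/63225) = (5*√688747537/162)*(-1/63225) = -√688747537/2048490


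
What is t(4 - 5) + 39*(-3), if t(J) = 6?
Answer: -111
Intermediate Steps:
t(4 - 5) + 39*(-3) = 6 + 39*(-3) = 6 - 117 = -111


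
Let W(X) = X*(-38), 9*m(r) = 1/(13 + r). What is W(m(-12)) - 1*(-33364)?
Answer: 300238/9 ≈ 33360.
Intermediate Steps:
m(r) = 1/(9*(13 + r))
W(X) = -38*X
W(m(-12)) - 1*(-33364) = -38/(9*(13 - 12)) - 1*(-33364) = -38/(9*1) + 33364 = -38/9 + 33364 = 300238/9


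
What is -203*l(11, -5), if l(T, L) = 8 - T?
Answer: 609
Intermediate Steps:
-203*l(11, -5) = -203*(8 - 1*11) = -203*(8 - 11) = -203*(-3) = 609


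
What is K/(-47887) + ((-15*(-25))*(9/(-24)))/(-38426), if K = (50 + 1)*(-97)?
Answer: 1574620251/14720846896 ≈ 0.10697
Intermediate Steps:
K = -4947 (K = 51*(-97) = -4947)
K/(-47887) + ((-15*(-25))*(9/(-24)))/(-38426) = -4947/(-47887) + ((-15*(-25))*(9/(-24)))/(-38426) = -4947*(-1/47887) + (375*(9*(-1/24)))*(-1/38426) = 4947/47887 + (375*(-3/8))*(-1/38426) = 4947/47887 - 1125/8*(-1/38426) = 4947/47887 + 1125/307408 = 1574620251/14720846896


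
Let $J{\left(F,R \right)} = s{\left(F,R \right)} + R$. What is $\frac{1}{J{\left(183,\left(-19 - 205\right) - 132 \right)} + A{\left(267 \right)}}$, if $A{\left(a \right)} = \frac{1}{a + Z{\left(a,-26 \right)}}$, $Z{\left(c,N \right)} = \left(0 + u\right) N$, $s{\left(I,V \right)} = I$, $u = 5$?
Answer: $- \frac{137}{23700} \approx -0.0057806$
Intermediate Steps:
$Z{\left(c,N \right)} = 5 N$ ($Z{\left(c,N \right)} = \left(0 + 5\right) N = 5 N$)
$J{\left(F,R \right)} = F + R$
$A{\left(a \right)} = \frac{1}{-130 + a}$ ($A{\left(a \right)} = \frac{1}{a + 5 \left(-26\right)} = \frac{1}{a - 130} = \frac{1}{-130 + a}$)
$\frac{1}{J{\left(183,\left(-19 - 205\right) - 132 \right)} + A{\left(267 \right)}} = \frac{1}{\left(183 - 356\right) + \frac{1}{-130 + 267}} = \frac{1}{\left(183 - 356\right) + \frac{1}{137}} = \frac{1}{-173 + \frac{1}{137}} = \frac{1}{- \frac{23700}{137}} = - \frac{137}{23700}$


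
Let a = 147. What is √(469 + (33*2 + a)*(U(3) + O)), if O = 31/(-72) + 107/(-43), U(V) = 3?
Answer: √129471882/516 ≈ 22.051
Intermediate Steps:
O = -9037/3096 (O = 31*(-1/72) + 107*(-1/43) = -31/72 - 107/43 = -9037/3096 ≈ -2.9189)
√(469 + (33*2 + a)*(U(3) + O)) = √(469 + (33*2 + 147)*(3 - 9037/3096)) = √(469 + (66 + 147)*(251/3096)) = √(469 + 213*(251/3096)) = √(469 + 17821/1032) = √(501829/1032) = √129471882/516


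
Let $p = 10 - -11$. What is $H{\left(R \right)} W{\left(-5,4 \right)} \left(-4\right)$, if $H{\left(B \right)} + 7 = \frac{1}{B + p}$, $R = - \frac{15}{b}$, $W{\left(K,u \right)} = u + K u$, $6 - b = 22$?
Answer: $- \frac{156224}{351} \approx -445.08$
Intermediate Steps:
$b = -16$ ($b = 6 - 22 = -16$)
$p = 21$ ($p = 10 + 11 = 21$)
$R = \frac{15}{16}$ ($R = - \frac{15}{-16} = \left(-15\right) \left(- \frac{1}{16}\right) = \frac{15}{16} \approx 0.9375$)
$H{\left(B \right)} = -7 + \frac{1}{21 + B}$ ($H{\left(B \right)} = -7 + \frac{1}{B + 21} = -7 + \frac{1}{21 + B}$)
$H{\left(R \right)} W{\left(-5,4 \right)} \left(-4\right) = \frac{-146 - \frac{105}{16}}{21 + \frac{15}{16}} \cdot 4 \left(1 - 5\right) \left(-4\right) = \frac{-146 - \frac{105}{16}}{\frac{351}{16}} \cdot 4 \left(-4\right) \left(-4\right) = \frac{16}{351} \left(- \frac{2441}{16}\right) \left(\left(-16\right) \left(-4\right)\right) = \left(- \frac{2441}{351}\right) 64 = - \frac{156224}{351}$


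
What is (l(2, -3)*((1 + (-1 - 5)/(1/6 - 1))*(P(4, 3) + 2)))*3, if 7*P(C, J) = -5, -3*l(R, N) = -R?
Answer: 738/35 ≈ 21.086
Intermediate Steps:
l(R, N) = R/3 (l(R, N) = -(-1)*R/3 = R/3)
P(C, J) = -5/7 (P(C, J) = (⅐)*(-5) = -5/7)
(l(2, -3)*((1 + (-1 - 5)/(1/6 - 1))*(P(4, 3) + 2)))*3 = (((⅓)*2)*((1 + (-1 - 5)/(1/6 - 1))*(-5/7 + 2)))*3 = (2*((1 - 6/(⅙ - 1))*(9/7))/3)*3 = (2*((1 - 6/(-⅚))*(9/7))/3)*3 = (2*((1 - 6*(-6/5))*(9/7))/3)*3 = (2*((1 + 36/5)*(9/7))/3)*3 = (2*((41/5)*(9/7))/3)*3 = ((⅔)*(369/35))*3 = (246/35)*3 = 738/35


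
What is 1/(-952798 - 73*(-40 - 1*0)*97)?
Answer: -1/669558 ≈ -1.4935e-6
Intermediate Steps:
1/(-952798 - 73*(-40 - 1*0)*97) = 1/(-952798 - 73*(-40 + 0)*97) = 1/(-952798 - 73*(-40)*97) = 1/(-952798 + 2920*97) = 1/(-952798 + 283240) = 1/(-669558) = -1/669558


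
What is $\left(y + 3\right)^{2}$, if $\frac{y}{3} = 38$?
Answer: $13689$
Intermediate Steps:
$y = 114$ ($y = 3 \cdot 38 = 114$)
$\left(y + 3\right)^{2} = \left(114 + 3\right)^{2} = 117^{2} = 13689$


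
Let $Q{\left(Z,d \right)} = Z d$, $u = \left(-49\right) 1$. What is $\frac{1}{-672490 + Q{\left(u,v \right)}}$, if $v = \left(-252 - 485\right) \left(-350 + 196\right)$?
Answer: $- \frac{1}{6233892} \approx -1.6041 \cdot 10^{-7}$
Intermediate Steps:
$u = -49$
$v = 113498$ ($v = \left(-737\right) \left(-154\right) = 113498$)
$\frac{1}{-672490 + Q{\left(u,v \right)}} = \frac{1}{-672490 - 5561402} = \frac{1}{-6233892} = - \frac{1}{6233892}$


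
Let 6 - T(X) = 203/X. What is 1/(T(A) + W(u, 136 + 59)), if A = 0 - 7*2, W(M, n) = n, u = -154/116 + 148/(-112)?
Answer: 2/431 ≈ 0.0046404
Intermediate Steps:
u = -2151/812 (u = -154*1/116 + 148*(-1/112) = -77/58 - 37/28 = -2151/812 ≈ -2.6490)
A = -14 (A = 0 - 14 = -14)
T(X) = 6 - 203/X
1/(T(A) + W(u, 136 + 59)) = 1/((6 - 203/(-14)) + (136 + 59)) = 1/((6 - 203*(-1/14)) + 195) = 1/((6 + 29/2) + 195) = 1/(41/2 + 195) = 1/(431/2) = 2/431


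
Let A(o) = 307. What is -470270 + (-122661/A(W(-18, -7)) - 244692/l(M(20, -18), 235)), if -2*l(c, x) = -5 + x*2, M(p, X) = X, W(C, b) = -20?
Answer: -22346730109/47585 ≈ -4.6962e+5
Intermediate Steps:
l(c, x) = 5/2 - x (l(c, x) = -(-5 + x*2)/2 = -(-5 + 2*x)/2 = 5/2 - x)
-470270 + (-122661/A(W(-18, -7)) - 244692/l(M(20, -18), 235)) = -470270 + (-122661/307 - 244692/(5/2 - 1*235)) = -470270 + (-122661*1/307 - 244692/(5/2 - 235)) = -470270 + (-122661/307 - 244692/(-465/2)) = -470270 + (-122661/307 - 244692*(-2/465)) = -470270 + (-122661/307 + 163128/155) = -470270 + 31067841/47585 = -22346730109/47585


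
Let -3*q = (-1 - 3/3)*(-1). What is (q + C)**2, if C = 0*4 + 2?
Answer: 16/9 ≈ 1.7778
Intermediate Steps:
C = 2 (C = 0 + 2 = 2)
q = -2/3 (q = -(-1 - 3/3)*(-1)/3 = -(-1 - 3*1/3)*(-1)/3 = -(-1 - 1)*(-1)/3 = -(-2)*(-1)/3 = -1/3*2 = -2/3 ≈ -0.66667)
(q + C)**2 = (-2/3 + 2)**2 = (4/3)**2 = 16/9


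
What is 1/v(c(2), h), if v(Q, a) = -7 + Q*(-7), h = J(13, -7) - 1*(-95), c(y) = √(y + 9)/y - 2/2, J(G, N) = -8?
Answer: -2*√11/77 ≈ -0.086146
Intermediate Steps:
c(y) = -1 + √(9 + y)/y (c(y) = √(9 + y)/y - 2*½ = √(9 + y)/y - 1 = -1 + √(9 + y)/y)
h = 87 (h = -8 - 1*(-95) = -8 + 95 = 87)
v(Q, a) = -7 - 7*Q
1/v(c(2), h) = 1/(-7 - 7*(√(9 + 2) - 1*2)/2) = 1/(-7 - 7*(√11 - 2)/2) = 1/(-7 - 7*(-2 + √11)/2) = 1/(-7 - 7*(-1 + √11/2)) = 1/(-7 + (7 - 7*√11/2)) = 1/(-7*√11/2) = -2*√11/77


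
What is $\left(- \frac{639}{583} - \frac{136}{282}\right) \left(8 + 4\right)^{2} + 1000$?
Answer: $\frac{21173336}{27401} \approx 772.72$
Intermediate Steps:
$\left(- \frac{639}{583} - \frac{136}{282}\right) \left(8 + 4\right)^{2} + 1000 = \left(\left(-639\right) \frac{1}{583} - \frac{68}{141}\right) 12^{2} + 1000 = \left(- \frac{639}{583} - \frac{68}{141}\right) 144 + 1000 = \left(- \frac{129743}{82203}\right) 144 + 1000 = - \frac{6227664}{27401} + 1000 = \frac{21173336}{27401}$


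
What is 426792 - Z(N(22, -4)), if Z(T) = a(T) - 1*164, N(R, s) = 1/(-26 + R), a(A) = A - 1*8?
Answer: 1707857/4 ≈ 4.2696e+5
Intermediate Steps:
a(A) = -8 + A (a(A) = A - 8 = -8 + A)
Z(T) = -172 + T (Z(T) = (-8 + T) - 1*164 = (-8 + T) - 164 = -172 + T)
426792 - Z(N(22, -4)) = 426792 - (-172 + 1/(-26 + 22)) = 426792 - (-172 + 1/(-4)) = 426792 - (-172 - 1/4) = 426792 - 1*(-689/4) = 426792 + 689/4 = 1707857/4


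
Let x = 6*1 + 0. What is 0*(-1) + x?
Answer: 6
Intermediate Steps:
x = 6 (x = 6 + 0 = 6)
0*(-1) + x = 0*(-1) + 6 = 0 + 6 = 6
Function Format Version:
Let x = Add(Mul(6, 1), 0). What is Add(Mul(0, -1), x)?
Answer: 6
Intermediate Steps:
x = 6 (x = Add(6, 0) = 6)
Add(Mul(0, -1), x) = Add(Mul(0, -1), 6) = Add(0, 6) = 6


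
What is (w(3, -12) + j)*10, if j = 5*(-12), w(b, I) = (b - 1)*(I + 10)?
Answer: -640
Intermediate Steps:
w(b, I) = (-1 + b)*(10 + I)
j = -60
(w(3, -12) + j)*10 = ((-10 - 1*(-12) + 10*3 - 12*3) - 60)*10 = ((-10 + 12 + 30 - 36) - 60)*10 = (-4 - 60)*10 = -64*10 = -640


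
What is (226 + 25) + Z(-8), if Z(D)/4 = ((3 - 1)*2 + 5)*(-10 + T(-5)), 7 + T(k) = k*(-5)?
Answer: 539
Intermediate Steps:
T(k) = -7 - 5*k (T(k) = -7 + k*(-5) = -7 - 5*k)
Z(D) = 288 (Z(D) = 4*(((3 - 1)*2 + 5)*(-10 + (-7 - 5*(-5)))) = 4*((2*2 + 5)*(-10 + (-7 + 25))) = 4*((4 + 5)*(-10 + 18)) = 4*(9*8) = 4*72 = 288)
(226 + 25) + Z(-8) = (226 + 25) + 288 = 251 + 288 = 539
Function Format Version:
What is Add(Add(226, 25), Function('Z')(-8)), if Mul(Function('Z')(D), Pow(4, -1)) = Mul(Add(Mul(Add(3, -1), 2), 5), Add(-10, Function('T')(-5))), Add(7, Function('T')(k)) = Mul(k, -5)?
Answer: 539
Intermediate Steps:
Function('T')(k) = Add(-7, Mul(-5, k)) (Function('T')(k) = Add(-7, Mul(k, -5)) = Add(-7, Mul(-5, k)))
Function('Z')(D) = 288 (Function('Z')(D) = Mul(4, Mul(Add(Mul(Add(3, -1), 2), 5), Add(-10, Add(-7, Mul(-5, -5))))) = Mul(4, Mul(Add(Mul(2, 2), 5), Add(-10, Add(-7, 25)))) = Mul(4, Mul(Add(4, 5), Add(-10, 18))) = Mul(4, Mul(9, 8)) = Mul(4, 72) = 288)
Add(Add(226, 25), Function('Z')(-8)) = Add(Add(226, 25), 288) = Add(251, 288) = 539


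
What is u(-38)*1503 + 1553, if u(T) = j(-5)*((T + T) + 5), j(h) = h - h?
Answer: 1553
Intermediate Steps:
j(h) = 0
u(T) = 0 (u(T) = 0*((T + T) + 5) = 0*(2*T + 5) = 0*(5 + 2*T) = 0)
u(-38)*1503 + 1553 = 0*1503 + 1553 = 0 + 1553 = 1553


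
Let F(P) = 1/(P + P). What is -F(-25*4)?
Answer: 1/200 ≈ 0.0050000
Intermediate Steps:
F(P) = 1/(2*P)
-F(-25*4) = -1/(2*((-25*4))) = -1/(2*(-100)) = -(-1)/(2*100) = -1*(-1/200) = 1/200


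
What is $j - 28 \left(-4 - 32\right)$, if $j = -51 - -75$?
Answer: $1032$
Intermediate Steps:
$j = 24$ ($j = -51 + 75 = 24$)
$j - 28 \left(-4 - 32\right) = 24 - 28 \left(-4 - 32\right) = 24 - -1008 = 24 + 1008 = 1032$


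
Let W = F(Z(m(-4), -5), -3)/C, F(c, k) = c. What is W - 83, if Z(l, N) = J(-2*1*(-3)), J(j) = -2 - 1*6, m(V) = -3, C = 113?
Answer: -9387/113 ≈ -83.071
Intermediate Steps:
J(j) = -8 (J(j) = -2 - 6 = -8)
Z(l, N) = -8
W = -8/113 ≈ -0.070796
W - 83 = -8/113 - 83 = -9387/113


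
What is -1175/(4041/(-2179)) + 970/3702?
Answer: 1580373820/2493297 ≈ 633.85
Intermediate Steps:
-1175/(4041/(-2179)) + 970/3702 = -1175/(4041*(-1/2179)) + 970*(1/3702) = -1175/(-4041/2179) + 485/1851 = -1175*(-2179/4041) + 485/1851 = 2560325/4041 + 485/1851 = 1580373820/2493297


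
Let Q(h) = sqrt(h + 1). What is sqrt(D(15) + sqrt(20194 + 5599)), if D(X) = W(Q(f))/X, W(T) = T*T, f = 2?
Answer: sqrt(5 + 25*sqrt(25793))/5 ≈ 12.681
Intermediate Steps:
Q(h) = sqrt(1 + h)
W(T) = T**2
D(X) = 3/X (D(X) = (sqrt(1 + 2))**2/X = (sqrt(3))**2/X = 3/X)
sqrt(D(15) + sqrt(20194 + 5599)) = sqrt(3/15 + sqrt(20194 + 5599)) = sqrt(3*(1/15) + sqrt(25793)) = sqrt(1/5 + sqrt(25793))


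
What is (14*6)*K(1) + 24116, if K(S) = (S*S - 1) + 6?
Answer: 24620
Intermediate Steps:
K(S) = 5 + S**2 (K(S) = (S**2 - 1) + 6 = (-1 + S**2) + 6 = 5 + S**2)
(14*6)*K(1) + 24116 = (14*6)*(5 + 1**2) + 24116 = 84*(5 + 1) + 24116 = 84*6 + 24116 = 504 + 24116 = 24620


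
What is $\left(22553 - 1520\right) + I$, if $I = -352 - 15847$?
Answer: $4834$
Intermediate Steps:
$I = -16199$ ($I = -352 - 15847 = -16199$)
$\left(22553 - 1520\right) + I = \left(22553 - 1520\right) - 16199 = 21033 - 16199 = 4834$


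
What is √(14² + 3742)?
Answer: √3938 ≈ 62.753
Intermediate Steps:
√(14² + 3742) = √(196 + 3742) = √3938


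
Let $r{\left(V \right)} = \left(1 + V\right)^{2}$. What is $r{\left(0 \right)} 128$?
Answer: $128$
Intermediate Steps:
$r{\left(0 \right)} 128 = \left(1 + 0\right)^{2} \cdot 128 = 1^{2} \cdot 128 = 1 \cdot 128 = 128$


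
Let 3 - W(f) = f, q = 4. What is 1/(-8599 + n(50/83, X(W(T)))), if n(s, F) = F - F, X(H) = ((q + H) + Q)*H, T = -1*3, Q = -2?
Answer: -1/8599 ≈ -0.00011629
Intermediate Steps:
T = -3
W(f) = 3 - f
X(H) = H*(2 + H) (X(H) = ((4 + H) - 2)*H = (2 + H)*H = H*(2 + H))
n(s, F) = 0
1/(-8599 + n(50/83, X(W(T)))) = 1/(-8599 + 0) = 1/(-8599) = -1/8599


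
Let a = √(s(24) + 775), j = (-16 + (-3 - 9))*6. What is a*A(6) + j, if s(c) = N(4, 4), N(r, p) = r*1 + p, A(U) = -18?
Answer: -168 - 54*√87 ≈ -671.68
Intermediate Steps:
N(r, p) = p + r (N(r, p) = r + p = p + r)
j = -168 (j = (-16 - 12)*6 = -28*6 = -168)
s(c) = 8 (s(c) = 4 + 4 = 8)
a = 3*√87 (a = √(8 + 775) = √783 = 3*√87 ≈ 27.982)
a*A(6) + j = (3*√87)*(-18) - 168 = -54*√87 - 168 = -168 - 54*√87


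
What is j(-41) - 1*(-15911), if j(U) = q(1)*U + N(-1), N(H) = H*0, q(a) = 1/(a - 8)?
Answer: 111418/7 ≈ 15917.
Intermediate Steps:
q(a) = 1/(-8 + a)
N(H) = 0
j(U) = -U/7 (j(U) = U/(-8 + 1) + 0 = U/(-7) + 0 = -U/7 + 0 = -U/7)
j(-41) - 1*(-15911) = -⅐*(-41) - 1*(-15911) = 41/7 + 15911 = 111418/7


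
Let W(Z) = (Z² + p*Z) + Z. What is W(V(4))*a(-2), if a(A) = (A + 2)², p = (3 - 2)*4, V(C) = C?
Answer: 0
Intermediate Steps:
p = 4 (p = 1*4 = 4)
W(Z) = Z² + 5*Z (W(Z) = (Z² + 4*Z) + Z = Z² + 5*Z)
a(A) = (2 + A)²
W(V(4))*a(-2) = (4*(5 + 4))*(2 - 2)² = (4*9)*0² = 36*0 = 0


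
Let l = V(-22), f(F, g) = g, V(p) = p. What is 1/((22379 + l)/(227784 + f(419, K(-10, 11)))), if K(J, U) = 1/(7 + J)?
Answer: 683351/67071 ≈ 10.188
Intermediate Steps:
l = -22
1/((22379 + l)/(227784 + f(419, K(-10, 11)))) = 1/((22379 - 22)/(227784 + 1/(7 - 10))) = 1/(22357/(227784 + 1/(-3))) = 1/(22357/(227784 - ⅓)) = 1/(22357/(683351/3)) = 1/(22357*(3/683351)) = 1/(67071/683351) = 683351/67071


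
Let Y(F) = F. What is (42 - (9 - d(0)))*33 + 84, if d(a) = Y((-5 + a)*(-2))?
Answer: 1503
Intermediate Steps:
d(a) = 10 - 2*a (d(a) = (-5 + a)*(-2) = 10 - 2*a)
(42 - (9 - d(0)))*33 + 84 = (42 - (9 - (10 - 2*0)))*33 + 84 = (42 - (9 - (10 + 0)))*33 + 84 = (42 - (9 - 1*10))*33 + 84 = (42 - (9 - 10))*33 + 84 = (42 - 1*(-1))*33 + 84 = (42 + 1)*33 + 84 = 43*33 + 84 = 1419 + 84 = 1503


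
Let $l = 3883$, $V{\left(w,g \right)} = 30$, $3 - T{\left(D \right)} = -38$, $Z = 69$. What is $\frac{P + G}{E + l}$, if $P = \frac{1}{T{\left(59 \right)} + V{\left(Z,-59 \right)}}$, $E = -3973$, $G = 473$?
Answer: $- \frac{16792}{3195} \approx -5.2557$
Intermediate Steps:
$T{\left(D \right)} = 41$ ($T{\left(D \right)} = 3 - -38 = 3 + 38 = 41$)
$P = \frac{1}{71}$ ($P = \frac{1}{41 + 30} = \frac{1}{71} \approx 0.014085$)
$\frac{P + G}{E + l} = \frac{\frac{1}{71} + 473}{-3973 + 3883} = \frac{33584}{71 \left(-90\right)} = \frac{33584}{71} \left(- \frac{1}{90}\right) = - \frac{16792}{3195}$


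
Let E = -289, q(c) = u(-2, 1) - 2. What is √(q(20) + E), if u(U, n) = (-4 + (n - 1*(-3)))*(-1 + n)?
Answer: I*√291 ≈ 17.059*I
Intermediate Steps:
u(U, n) = (-1 + n)² (u(U, n) = (-4 + (n + 3))*(-1 + n) = (-4 + (3 + n))*(-1 + n) = (-1 + n)*(-1 + n) = (-1 + n)²)
q(c) = -2 (q(c) = (-1 + 1)² - 2 = 0² - 2 = 0 - 2 = -2)
√(q(20) + E) = √(-2 - 289) = √(-291) = I*√291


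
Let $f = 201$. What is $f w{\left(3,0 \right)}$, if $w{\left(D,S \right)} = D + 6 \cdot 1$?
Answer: $1809$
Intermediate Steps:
$w{\left(D,S \right)} = 6 + D$ ($w{\left(D,S \right)} = D + 6 = 6 + D$)
$f w{\left(3,0 \right)} = 201 \left(6 + 3\right) = 201 \cdot 9 = 1809$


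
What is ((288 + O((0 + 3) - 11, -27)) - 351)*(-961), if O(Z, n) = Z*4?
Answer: 91295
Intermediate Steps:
O(Z, n) = 4*Z
((288 + O((0 + 3) - 11, -27)) - 351)*(-961) = ((288 + 4*((0 + 3) - 11)) - 351)*(-961) = ((288 + 4*(3 - 11)) - 351)*(-961) = ((288 + 4*(-8)) - 351)*(-961) = ((288 - 32) - 351)*(-961) = (256 - 351)*(-961) = -95*(-961) = 91295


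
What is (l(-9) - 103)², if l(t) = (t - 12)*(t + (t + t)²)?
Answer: 45131524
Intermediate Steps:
l(t) = (-12 + t)*(t + 4*t²) (l(t) = (-12 + t)*(t + (2*t)²) = (-12 + t)*(t + 4*t²))
(l(-9) - 103)² = (-9*(-12 - 47*(-9) + 4*(-9)²) - 103)² = (-9*(-12 + 423 + 4*81) - 103)² = (-9*(-12 + 423 + 324) - 103)² = (-9*735 - 103)² = (-6615 - 103)² = (-6718)² = 45131524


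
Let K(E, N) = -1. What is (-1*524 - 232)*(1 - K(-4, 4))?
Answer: -1512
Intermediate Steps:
(-1*524 - 232)*(1 - K(-4, 4)) = (-1*524 - 232)*(1 - 1*(-1)) = (-524 - 232)*(1 + 1) = -756*2 = -1512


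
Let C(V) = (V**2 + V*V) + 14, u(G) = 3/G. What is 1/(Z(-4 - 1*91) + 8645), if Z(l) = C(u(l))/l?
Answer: 857375/7411880507 ≈ 0.00011568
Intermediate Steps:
C(V) = 14 + 2*V**2 (C(V) = (V**2 + V**2) + 14 = 2*V**2 + 14 = 14 + 2*V**2)
Z(l) = (14 + 18/l**2)/l (Z(l) = (14 + 2*(3/l)**2)/l = (14 + 2*(9/l**2))/l = (14 + 18/l**2)/l)
1/(Z(-4 - 1*91) + 8645) = 1/((14/(-4 - 1*91) + 18/(-4 - 1*91)**3) + 8645) = 1/((14/(-4 - 91) + 18/(-4 - 91)**3) + 8645) = 1/((14/(-95) + 18/(-95)**3) + 8645) = 1/((14*(-1/95) + 18*(-1/857375)) + 8645) = 1/((-14/95 - 18/857375) + 8645) = 1/(-126368/857375 + 8645) = 1/(7411880507/857375) = 857375/7411880507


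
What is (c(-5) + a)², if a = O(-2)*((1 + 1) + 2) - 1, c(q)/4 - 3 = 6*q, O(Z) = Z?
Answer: 13689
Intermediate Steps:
c(q) = 12 + 24*q (c(q) = 12 + 4*(6*q) = 12 + 24*q)
a = -9 (a = -2*((1 + 1) + 2) - 1 = -2*(2 + 2) - 1 = -2*4 - 1 = -8 - 1 = -9)
(c(-5) + a)² = ((12 + 24*(-5)) - 9)² = ((12 - 120) - 9)² = (-108 - 9)² = (-117)² = 13689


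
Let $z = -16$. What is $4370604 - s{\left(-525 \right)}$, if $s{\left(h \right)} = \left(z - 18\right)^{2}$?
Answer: $4369448$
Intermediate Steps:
$s{\left(h \right)} = 1156$ ($s{\left(h \right)} = \left(-16 - 18\right)^{2} = \left(-34\right)^{2} = 1156$)
$4370604 - s{\left(-525 \right)} = 4370604 - 1156 = 4369448$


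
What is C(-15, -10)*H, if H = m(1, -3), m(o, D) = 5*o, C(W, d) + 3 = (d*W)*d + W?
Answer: -7590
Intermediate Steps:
C(W, d) = -3 + W + W*d² (C(W, d) = -3 + ((d*W)*d + W) = -3 + ((W*d)*d + W) = -3 + (W*d² + W) = -3 + (W + W*d²) = -3 + W + W*d²)
H = 5 (H = 5*1 = 5)
C(-15, -10)*H = (-3 - 15 - 15*(-10)²)*5 = (-3 - 15 - 15*100)*5 = (-3 - 15 - 1500)*5 = -1518*5 = -7590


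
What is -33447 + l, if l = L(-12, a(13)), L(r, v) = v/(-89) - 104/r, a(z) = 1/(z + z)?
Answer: -232128913/6942 ≈ -33438.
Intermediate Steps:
a(z) = 1/(2*z)
L(r, v) = -104/r - v/89 (L(r, v) = v*(-1/89) - 104/r = -v/89 - 104/r = -104/r - v/89)
l = 60161/6942 (l = -104/(-12) - 1/(178*13) = -104*(-1/12) - 1/(178*13) = 26/3 - 1/89*1/26 = 26/3 - 1/2314 = 60161/6942 ≈ 8.6662)
-33447 + l = -33447 + 60161/6942 = -232128913/6942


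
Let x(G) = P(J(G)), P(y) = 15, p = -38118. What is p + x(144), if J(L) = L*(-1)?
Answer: -38103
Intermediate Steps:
J(L) = -L
x(G) = 15
p + x(144) = -38118 + 15 = -38103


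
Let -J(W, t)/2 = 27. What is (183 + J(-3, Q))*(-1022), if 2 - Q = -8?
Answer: -131838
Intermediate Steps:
Q = 10 (Q = 2 - 1*(-8) = 2 + 8 = 10)
J(W, t) = -54 (J(W, t) = -2*27 = -54)
(183 + J(-3, Q))*(-1022) = (183 - 54)*(-1022) = 129*(-1022) = -131838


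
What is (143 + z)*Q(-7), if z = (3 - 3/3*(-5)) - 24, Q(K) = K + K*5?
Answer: -5334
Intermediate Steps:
Q(K) = 6*K (Q(K) = K + 5*K = 6*K)
z = -16 (z = (3 - 3*1/3*(-5)) - 24 = (3 - 1*(-5)) - 24 = (3 + 5) - 24 = 8 - 24 = -16)
(143 + z)*Q(-7) = (143 - 16)*(6*(-7)) = 127*(-42) = -5334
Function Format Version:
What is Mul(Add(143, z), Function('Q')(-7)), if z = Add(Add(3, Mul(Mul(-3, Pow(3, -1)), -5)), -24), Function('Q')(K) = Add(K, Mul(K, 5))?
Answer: -5334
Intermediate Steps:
Function('Q')(K) = Mul(6, K) (Function('Q')(K) = Add(K, Mul(5, K)) = Mul(6, K))
z = -16 (z = Add(Add(3, Mul(Mul(-3, Rational(1, 3)), -5)), -24) = Add(Add(3, Mul(-1, -5)), -24) = Add(Add(3, 5), -24) = Add(8, -24) = -16)
Mul(Add(143, z), Function('Q')(-7)) = Mul(Add(143, -16), Mul(6, -7)) = Mul(127, -42) = -5334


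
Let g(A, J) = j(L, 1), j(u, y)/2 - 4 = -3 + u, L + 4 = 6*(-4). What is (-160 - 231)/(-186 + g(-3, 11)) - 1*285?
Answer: -68009/240 ≈ -283.37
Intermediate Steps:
L = -28 (L = -4 + 6*(-4) = -4 - 24 = -28)
j(u, y) = 2 + 2*u (j(u, y) = 8 + 2*(-3 + u) = 8 + (-6 + 2*u) = 2 + 2*u)
g(A, J) = -54 (g(A, J) = 2 + 2*(-28) = 2 - 56 = -54)
(-160 - 231)/(-186 + g(-3, 11)) - 1*285 = (-160 - 231)/(-186 - 54) - 1*285 = -391/(-240) - 285 = -391*(-1/240) - 285 = 391/240 - 285 = -68009/240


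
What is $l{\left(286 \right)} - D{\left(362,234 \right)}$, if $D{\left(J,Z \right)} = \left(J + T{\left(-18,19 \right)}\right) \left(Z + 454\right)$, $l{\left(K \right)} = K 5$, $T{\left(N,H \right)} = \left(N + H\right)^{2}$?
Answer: $-248314$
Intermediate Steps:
$T{\left(N,H \right)} = \left(H + N\right)^{2}$
$l{\left(K \right)} = 5 K$
$D{\left(J,Z \right)} = \left(1 + J\right) \left(454 + Z\right)$ ($D{\left(J,Z \right)} = \left(J + \left(19 - 18\right)^{2}\right) \left(Z + 454\right) = \left(J + 1^{2}\right) \left(454 + Z\right) = \left(J + 1\right) \left(454 + Z\right) = \left(1 + J\right) \left(454 + Z\right)$)
$l{\left(286 \right)} - D{\left(362,234 \right)} = 5 \cdot 286 - \left(454 + 234 + 454 \cdot 362 + 362 \cdot 234\right) = 1430 - \left(454 + 234 + 164348 + 84708\right) = 1430 - 249744 = -248314$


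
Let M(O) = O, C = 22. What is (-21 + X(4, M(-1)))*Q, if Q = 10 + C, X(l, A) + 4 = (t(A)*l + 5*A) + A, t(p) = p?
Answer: -1120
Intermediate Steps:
X(l, A) = -4 + 6*A + A*l (X(l, A) = -4 + ((A*l + 5*A) + A) = -4 + ((5*A + A*l) + A) = -4 + (6*A + A*l) = -4 + 6*A + A*l)
Q = 32 (Q = 10 + 22 = 32)
(-21 + X(4, M(-1)))*Q = (-21 + (-4 + 6*(-1) - 1*4))*32 = (-21 + (-4 - 6 - 4))*32 = (-21 - 14)*32 = -35*32 = -1120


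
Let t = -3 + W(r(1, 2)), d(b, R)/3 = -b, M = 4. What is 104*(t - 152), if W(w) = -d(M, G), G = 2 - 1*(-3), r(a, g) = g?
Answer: -14872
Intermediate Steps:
G = 5 (G = 2 + 3 = 5)
d(b, R) = -3*b (d(b, R) = 3*(-b) = -3*b)
W(w) = 12 (W(w) = -(-3)*4 = -1*(-12) = 12)
t = 9 (t = -3 + 12 = 9)
104*(t - 152) = 104*(9 - 152) = 104*(-143) = -14872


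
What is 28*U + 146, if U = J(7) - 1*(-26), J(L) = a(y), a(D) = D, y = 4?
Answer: 986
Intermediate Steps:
J(L) = 4
U = 30 (U = 4 - 1*(-26) = 4 + 26 = 30)
28*U + 146 = 28*30 + 146 = 840 + 146 = 986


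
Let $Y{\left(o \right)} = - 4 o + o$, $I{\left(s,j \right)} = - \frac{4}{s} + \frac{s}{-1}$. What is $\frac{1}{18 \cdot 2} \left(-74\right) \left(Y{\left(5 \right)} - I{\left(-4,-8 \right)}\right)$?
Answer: $\frac{370}{9} \approx 41.111$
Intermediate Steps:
$I{\left(s,j \right)} = - s - \frac{4}{s}$ ($I{\left(s,j \right)} = - \frac{4}{s} + s \left(-1\right) = - \frac{4}{s} - s = - s - \frac{4}{s}$)
$Y{\left(o \right)} = - 3 o$
$\frac{1}{18 \cdot 2} \left(-74\right) \left(Y{\left(5 \right)} - I{\left(-4,-8 \right)}\right) = \frac{1}{18 \cdot 2} \left(-74\right) \left(\left(-3\right) 5 - \left(\left(-1\right) \left(-4\right) - \frac{4}{-4}\right)\right) = \frac{1}{36} \left(-74\right) \left(-15 - \left(4 - -1\right)\right) = \frac{1}{36} \left(-74\right) \left(-15 - \left(4 + 1\right)\right) = - \frac{37 \left(-15 - 5\right)}{18} = \left(- \frac{37}{18}\right) \left(-20\right) = \frac{370}{9}$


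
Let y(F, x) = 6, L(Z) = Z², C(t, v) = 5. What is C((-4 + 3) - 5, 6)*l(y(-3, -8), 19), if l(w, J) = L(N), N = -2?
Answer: 20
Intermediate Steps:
l(w, J) = 4 (l(w, J) = (-2)² = 4)
C((-4 + 3) - 5, 6)*l(y(-3, -8), 19) = 5*4 = 20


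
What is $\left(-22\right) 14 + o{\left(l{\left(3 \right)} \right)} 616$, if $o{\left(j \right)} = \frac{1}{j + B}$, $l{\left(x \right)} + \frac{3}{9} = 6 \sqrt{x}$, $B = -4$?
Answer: $- \frac{20300}{73} + \frac{3024 \sqrt{3}}{73} \approx -206.33$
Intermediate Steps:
$l{\left(x \right)} = - \frac{1}{3} + 6 \sqrt{x}$
$o{\left(j \right)} = \frac{1}{-4 + j}$ ($o{\left(j \right)} = \frac{1}{j - 4} = \frac{1}{-4 + j}$)
$\left(-22\right) 14 + o{\left(l{\left(3 \right)} \right)} 616 = \left(-22\right) 14 + \frac{1}{-4 - \left(\frac{1}{3} - 6 \sqrt{3}\right)} 616 = -308 + \frac{1}{- \frac{13}{3} + 6 \sqrt{3}} \cdot 616 = -308 + \frac{616}{- \frac{13}{3} + 6 \sqrt{3}}$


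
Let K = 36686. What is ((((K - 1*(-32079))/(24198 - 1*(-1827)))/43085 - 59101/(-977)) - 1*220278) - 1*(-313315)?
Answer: 20397614426092931/219099504225 ≈ 93098.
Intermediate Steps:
((((K - 1*(-32079))/(24198 - 1*(-1827)))/43085 - 59101/(-977)) - 1*220278) - 1*(-313315) = ((((36686 - 1*(-32079))/(24198 - 1*(-1827)))/43085 - 59101/(-977)) - 1*220278) - 1*(-313315) = ((((36686 + 32079)/(24198 + 1827))*(1/43085) - 59101*(-1/977)) - 220278) + 313315 = (((68765/26025)*(1/43085) + 59101/977) - 220278) + 313315 = (((68765*(1/26025))*(1/43085) + 59101/977) - 220278) + 313315 = (((13753/5205)*(1/43085) + 59101/977) - 220278) + 313315 = ((13753/224257425 + 59101/977) - 220278) + 313315 = (13253851511606/219099504225 - 220278) + 313315 = -48249546740162944/219099504225 + 313315 = 20397614426092931/219099504225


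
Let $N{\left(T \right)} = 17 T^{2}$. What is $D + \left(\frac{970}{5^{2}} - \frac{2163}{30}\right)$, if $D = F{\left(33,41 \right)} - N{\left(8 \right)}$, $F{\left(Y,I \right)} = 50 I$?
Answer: $\frac{9287}{10} \approx 928.7$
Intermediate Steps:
$D = 962$ ($D = 50 \cdot 41 - 17 \cdot 8^{2} = 2050 - 17 \cdot 64 = 2050 - 1088 = 962$)
$D + \left(\frac{970}{5^{2}} - \frac{2163}{30}\right) = 962 + \left(\frac{970}{5^{2}} - \frac{2163}{30}\right) = 962 + \left(\frac{970}{25} - \frac{721}{10}\right) = 962 + \left(970 \cdot \frac{1}{25} - \frac{721}{10}\right) = 962 + \left(\frac{194}{5} - \frac{721}{10}\right) = 962 - \frac{333}{10} = \frac{9287}{10}$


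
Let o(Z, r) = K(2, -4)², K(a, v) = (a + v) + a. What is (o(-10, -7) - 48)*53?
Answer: -2544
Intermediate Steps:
K(a, v) = v + 2*a
o(Z, r) = 0 (o(Z, r) = (-4 + 2*2)² = (-4 + 4)² = 0² = 0)
(o(-10, -7) - 48)*53 = (0 - 48)*53 = -48*53 = -2544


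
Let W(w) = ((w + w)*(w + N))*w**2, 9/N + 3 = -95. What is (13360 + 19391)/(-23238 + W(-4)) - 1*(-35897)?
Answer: 39951684407/1112998 ≈ 35896.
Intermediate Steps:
N = -9/98 (N = 9/(-3 - 95) = 9/(-98) = 9*(-1/98) = -9/98 ≈ -0.091837)
W(w) = 2*w**3*(-9/98 + w) (W(w) = ((w + w)*(w - 9/98))*w**2 = ((2*w)*(-9/98 + w))*w**2 = (2*w*(-9/98 + w))*w**2 = 2*w**3*(-9/98 + w))
(13360 + 19391)/(-23238 + W(-4)) - 1*(-35897) = (13360 + 19391)/(-23238 + (1/49)*(-4)**3*(-9 + 98*(-4))) - 1*(-35897) = 32751/(-23238 + (1/49)*(-64)*(-9 - 392)) + 35897 = 32751/(-23238 + (1/49)*(-64)*(-401)) + 35897 = 32751/(-23238 + 25664/49) + 35897 = 32751/(-1112998/49) + 35897 = 32751*(-49/1112998) + 35897 = -1604799/1112998 + 35897 = 39951684407/1112998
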